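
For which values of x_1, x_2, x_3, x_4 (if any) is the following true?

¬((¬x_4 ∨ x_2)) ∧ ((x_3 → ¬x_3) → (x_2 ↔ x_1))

x_1 = True; x_2 = False; x_3 = True; x_4 = True

  ¬((¬x_4 ∨ x_2)) = True
    ¬x_4 ∨ x_2 = False
      ¬x_4 = False
  (x_3 → ¬x_3) → (x_2 ↔ x_1) = True
    x_3 → ¬x_3 = False
      ¬x_3 = False
    x_2 ↔ x_1 = False
Both conjuncts True, so the formula holds.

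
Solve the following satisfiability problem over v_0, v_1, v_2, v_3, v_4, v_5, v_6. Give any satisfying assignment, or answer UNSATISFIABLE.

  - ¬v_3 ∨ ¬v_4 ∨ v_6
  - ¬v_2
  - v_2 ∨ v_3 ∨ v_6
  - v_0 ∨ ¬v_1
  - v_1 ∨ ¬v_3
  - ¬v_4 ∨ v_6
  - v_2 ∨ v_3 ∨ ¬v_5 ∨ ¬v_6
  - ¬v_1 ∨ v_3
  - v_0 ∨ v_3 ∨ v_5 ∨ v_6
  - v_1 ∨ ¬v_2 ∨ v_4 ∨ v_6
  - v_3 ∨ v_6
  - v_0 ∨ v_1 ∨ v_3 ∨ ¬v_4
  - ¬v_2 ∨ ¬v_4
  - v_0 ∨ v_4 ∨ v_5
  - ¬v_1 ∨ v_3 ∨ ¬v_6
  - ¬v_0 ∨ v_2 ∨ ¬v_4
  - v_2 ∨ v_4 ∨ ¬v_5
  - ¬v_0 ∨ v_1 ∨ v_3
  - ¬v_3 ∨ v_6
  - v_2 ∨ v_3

v_0 = True, v_1 = True, v_2 = False, v_3 = True, v_4 = False, v_5 = False, v_6 = True

Unit clause (¬v_2) forces v_2 = False.
In (v_2 ∨ v_3) only v_3 is left, so v_3 = True.
In (v_1 ∨ ¬v_3) only v_1 is left, so v_1 = True.
In (¬v_3 ∨ v_6) only v_6 is left, so v_6 = True.
In (v_0 ∨ ¬v_1) only v_0 is left, so v_0 = True.
In (¬v_0 ∨ v_2 ∨ ¬v_4) only ¬v_4 is left, so v_4 = False.
In (v_2 ∨ v_4 ∨ ¬v_5) only ¬v_5 is left, so v_5 = False.
All clauses satisfied.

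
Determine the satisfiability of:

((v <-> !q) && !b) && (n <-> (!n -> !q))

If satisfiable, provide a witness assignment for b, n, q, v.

b: False, n: True, q: False, v: True

  (v <-> !q) && !b = True
    v <-> !q = True
      !q = True
    !b = True
  n <-> (!n -> !q) = True
    !n -> !q = True
      !n = False
      !q = True
Both conjuncts True, so the formula holds.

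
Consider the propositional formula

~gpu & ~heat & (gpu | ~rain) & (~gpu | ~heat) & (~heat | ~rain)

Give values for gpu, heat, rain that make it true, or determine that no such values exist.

gpu = False; heat = False; rain = False

Unit clause (~gpu) forces gpu = False.
Unit clause (~heat) forces heat = False.
In (gpu | ~rain) only ~rain is left, so rain = False.
Check each clause:
  (~gpu): ~gpu holds.
  (~heat): ~heat holds.
  (gpu | ~rain): ~rain holds.
  (~gpu | ~heat): ~gpu holds.
  (~heat | ~rain): ~heat holds.
All clauses satisfied.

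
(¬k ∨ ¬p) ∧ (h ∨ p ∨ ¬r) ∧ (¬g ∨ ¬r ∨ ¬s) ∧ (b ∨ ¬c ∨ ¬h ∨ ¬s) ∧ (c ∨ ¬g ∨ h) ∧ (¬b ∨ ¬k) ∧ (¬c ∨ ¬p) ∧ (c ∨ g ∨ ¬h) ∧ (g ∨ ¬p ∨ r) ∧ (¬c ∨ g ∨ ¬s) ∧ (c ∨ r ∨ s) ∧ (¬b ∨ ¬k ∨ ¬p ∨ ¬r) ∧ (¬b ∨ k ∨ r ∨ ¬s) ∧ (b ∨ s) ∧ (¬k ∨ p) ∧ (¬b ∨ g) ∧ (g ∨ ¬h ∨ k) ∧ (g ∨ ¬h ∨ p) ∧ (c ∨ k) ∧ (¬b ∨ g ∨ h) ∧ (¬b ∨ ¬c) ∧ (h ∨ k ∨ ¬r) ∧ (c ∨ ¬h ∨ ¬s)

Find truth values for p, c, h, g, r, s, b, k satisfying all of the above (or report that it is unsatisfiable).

Try p = True:
  (¬k ∨ ¬p) forces k = False.
  (¬c ∨ ¬p) forces c = False.
  clause (c ∨ k) is falsified — backtrack.
So p = False.
  then (¬k ∨ p) forces k = False.
  then (c ∨ k) forces c = True.
  then (¬b ∨ ¬c) forces b = False.
  then (b ∨ s) forces s = True.
  then (b ∨ ¬c ∨ ¬h ∨ ¬s) forces h = False.
  then (¬c ∨ g ∨ ¬s) forces g = True.
  then (h ∨ k ∨ ¬r) forces r = False.
All clauses satisfied.

p = False, c = True, h = False, g = True, r = False, s = True, b = False, k = False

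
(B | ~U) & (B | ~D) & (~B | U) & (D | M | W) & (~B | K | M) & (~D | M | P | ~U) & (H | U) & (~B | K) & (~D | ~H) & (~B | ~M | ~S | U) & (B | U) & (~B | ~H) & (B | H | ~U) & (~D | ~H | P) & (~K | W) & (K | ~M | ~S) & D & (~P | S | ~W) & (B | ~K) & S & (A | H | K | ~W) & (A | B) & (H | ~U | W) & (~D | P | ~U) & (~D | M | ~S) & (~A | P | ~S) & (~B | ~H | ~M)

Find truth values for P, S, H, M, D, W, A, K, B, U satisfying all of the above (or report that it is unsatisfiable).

P = True, S = True, H = False, M = True, D = True, W = True, A = False, K = True, B = True, U = True

Unit clause (D) forces D = True.
Unit clause (S) forces S = True.
In (~D | M | ~S) only M is left, so M = True.
In (B | ~D) only B is left, so B = True.
In (~B | U) only U is left, so U = True.
In (~B | K) only K is left, so K = True.
In (~D | ~H) only ~H is left, so H = False.
In (~K | W) only W is left, so W = True.
In (~D | P | ~U) only P is left, so P = True.
Set A = False.
All clauses satisfied.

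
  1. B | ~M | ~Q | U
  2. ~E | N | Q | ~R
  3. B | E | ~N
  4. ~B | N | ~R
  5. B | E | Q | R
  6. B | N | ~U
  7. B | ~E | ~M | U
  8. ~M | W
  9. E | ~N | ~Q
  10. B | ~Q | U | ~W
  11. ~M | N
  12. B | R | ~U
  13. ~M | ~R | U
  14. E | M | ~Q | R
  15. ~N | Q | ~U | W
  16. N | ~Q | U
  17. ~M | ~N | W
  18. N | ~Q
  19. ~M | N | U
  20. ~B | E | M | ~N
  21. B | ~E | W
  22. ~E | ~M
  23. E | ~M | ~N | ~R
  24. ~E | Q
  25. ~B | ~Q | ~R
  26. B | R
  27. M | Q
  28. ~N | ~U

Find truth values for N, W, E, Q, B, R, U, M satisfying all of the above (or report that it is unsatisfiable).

N=T, W=F, E=T, Q=T, B=T, R=F, U=F, M=F

Set N = True.
  then (~N | ~U) forces U = False.
Set W = False.
  then (~M | W) forces M = False.
  then (M | Q) forces Q = True.
  then (E | ~N | ~Q) forces E = True.
  then (B | ~E | W) forces B = True.
  then (~B | ~Q | ~R) forces R = False.
All clauses satisfied.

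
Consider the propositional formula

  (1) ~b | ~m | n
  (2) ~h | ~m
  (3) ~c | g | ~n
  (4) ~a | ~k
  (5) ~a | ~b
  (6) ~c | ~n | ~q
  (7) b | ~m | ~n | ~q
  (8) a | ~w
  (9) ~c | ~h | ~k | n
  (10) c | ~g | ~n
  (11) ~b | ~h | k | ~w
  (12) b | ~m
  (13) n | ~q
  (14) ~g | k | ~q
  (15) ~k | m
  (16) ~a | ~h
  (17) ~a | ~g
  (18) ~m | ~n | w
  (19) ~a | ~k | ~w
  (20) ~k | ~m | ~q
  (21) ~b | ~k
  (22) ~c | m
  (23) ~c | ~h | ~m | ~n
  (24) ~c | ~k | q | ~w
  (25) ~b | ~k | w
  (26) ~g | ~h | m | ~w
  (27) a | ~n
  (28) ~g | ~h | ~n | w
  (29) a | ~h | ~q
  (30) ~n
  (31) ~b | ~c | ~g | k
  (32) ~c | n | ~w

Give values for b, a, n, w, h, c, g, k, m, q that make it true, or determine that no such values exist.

b = True, a = False, n = False, w = False, h = False, c = False, g = True, k = False, m = False, q = False

Unit clause (~n) forces n = False.
In (n | ~q) only ~q is left, so q = False.
Set b = True.
  then (~b | ~m | n) forces m = False.
  then (~a | ~b) forces a = False.
  then (a | ~w) forces w = False.
  then (~k | m) forces k = False.
  then (~c | m) forces c = False.
Set h = False.
Set g = True.
All clauses satisfied.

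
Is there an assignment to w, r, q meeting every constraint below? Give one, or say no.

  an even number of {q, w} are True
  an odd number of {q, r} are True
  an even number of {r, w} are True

Adding constraints 1, 2, 3 mod 2: every variable appears an even number of times on the left, so the left side is 0.
But the right sides sum to 1 (mod 2). 0 ≠ 1 — the system is inconsistent.

Unsatisfiable — no assignment works.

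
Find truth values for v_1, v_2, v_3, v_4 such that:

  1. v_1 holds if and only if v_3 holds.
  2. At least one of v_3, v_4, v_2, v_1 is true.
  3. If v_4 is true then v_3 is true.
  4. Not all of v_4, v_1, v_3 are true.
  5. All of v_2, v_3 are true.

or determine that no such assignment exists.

v_1=T, v_2=T, v_3=T, v_4=F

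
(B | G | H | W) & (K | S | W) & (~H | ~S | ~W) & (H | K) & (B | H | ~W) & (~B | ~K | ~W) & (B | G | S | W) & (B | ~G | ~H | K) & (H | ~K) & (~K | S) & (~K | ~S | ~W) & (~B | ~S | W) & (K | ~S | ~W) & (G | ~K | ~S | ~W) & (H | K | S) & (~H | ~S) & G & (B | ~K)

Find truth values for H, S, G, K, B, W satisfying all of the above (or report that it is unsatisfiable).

Unit clause (G) forces G = True.
Try H = False:
  (H | K) forces K = True.
  clause (H | ~K) is falsified — backtrack.
So H = True.
  then (~H | ~S) forces S = False.
  then (~K | S) forces K = False.
  then (K | S | W) forces W = True.
  then (B | ~G | ~H | K) forces B = True.
All clauses satisfied.

H=T, S=F, G=T, K=F, B=T, W=T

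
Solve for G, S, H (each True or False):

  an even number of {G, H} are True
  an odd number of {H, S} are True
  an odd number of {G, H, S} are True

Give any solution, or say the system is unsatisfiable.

G: False, S: True, H: False

{G, H}: 0 true → even ✓
{H, S}: 1 true → odd ✓
{G, H, S}: 1 true → odd ✓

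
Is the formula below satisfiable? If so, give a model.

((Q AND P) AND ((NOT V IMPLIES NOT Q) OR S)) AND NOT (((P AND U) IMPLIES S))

V = True, U = True, S = False, Q = True, P = True

  (Q AND P) AND ((NOT V IMPLIES NOT Q) OR S) = True
    Q AND P = True
    (NOT V IMPLIES NOT Q) OR S = True
      NOT V IMPLIES NOT Q = True
        NOT V = False
        NOT Q = False
  NOT (((P AND U) IMPLIES S)) = True
    (P AND U) IMPLIES S = False
      P AND U = True
Both conjuncts True, so the formula holds.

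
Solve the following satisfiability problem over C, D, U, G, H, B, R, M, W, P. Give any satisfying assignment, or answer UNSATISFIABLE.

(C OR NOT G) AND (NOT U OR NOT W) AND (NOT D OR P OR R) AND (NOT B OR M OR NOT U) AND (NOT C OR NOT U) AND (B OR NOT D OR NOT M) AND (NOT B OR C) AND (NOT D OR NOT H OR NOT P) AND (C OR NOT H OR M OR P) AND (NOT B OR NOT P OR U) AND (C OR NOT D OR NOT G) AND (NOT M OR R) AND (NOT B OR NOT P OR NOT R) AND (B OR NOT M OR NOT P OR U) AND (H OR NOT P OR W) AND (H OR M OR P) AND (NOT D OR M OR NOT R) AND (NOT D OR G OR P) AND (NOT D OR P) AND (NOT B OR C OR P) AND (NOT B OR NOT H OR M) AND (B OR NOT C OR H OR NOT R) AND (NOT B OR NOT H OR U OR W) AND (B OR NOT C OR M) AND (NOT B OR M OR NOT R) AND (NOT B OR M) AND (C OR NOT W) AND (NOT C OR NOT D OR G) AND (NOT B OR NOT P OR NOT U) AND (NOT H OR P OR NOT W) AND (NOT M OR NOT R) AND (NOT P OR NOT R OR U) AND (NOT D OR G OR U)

Set C = False.
  then (C OR NOT G) forces G = False.
  then (NOT B OR C) forces B = False.
  then (C OR NOT W) forces W = False.
Try D = True:
  (B OR NOT D OR NOT M) forces M = False.
  (NOT D OR M OR NOT R) forces R = False.
  (NOT D OR P OR R) forces P = True.
  (NOT D OR NOT H OR NOT P) forces H = False.
  clause (H OR NOT P OR W) is falsified — backtrack.
So D = False.
Set U = True.
Try H = False:
  (H OR NOT P OR W) forces P = False.
  (H OR M OR P) forces M = True.
  (NOT M OR R) forces R = True.
  clause (NOT M OR NOT R) is falsified — backtrack.
So H = True.
Set R = False.
  then (NOT M OR R) forces M = False.
  then (C OR NOT H OR M OR P) forces P = True.
All clauses satisfied.

C=F, D=F, U=T, G=F, H=T, B=F, R=F, M=F, W=F, P=T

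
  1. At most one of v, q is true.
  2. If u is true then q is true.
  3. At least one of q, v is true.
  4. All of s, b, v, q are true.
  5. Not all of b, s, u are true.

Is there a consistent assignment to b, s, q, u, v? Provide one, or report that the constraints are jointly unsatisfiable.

UNSATISFIABLE

Case q = True:
  (1) with q=T forces v = False.
  Constraint (4) is violated (v=F) — contradiction.
Case q = False:
  Constraint (4) is violated (q=F) — contradiction.
Both cases fail — unsatisfiable.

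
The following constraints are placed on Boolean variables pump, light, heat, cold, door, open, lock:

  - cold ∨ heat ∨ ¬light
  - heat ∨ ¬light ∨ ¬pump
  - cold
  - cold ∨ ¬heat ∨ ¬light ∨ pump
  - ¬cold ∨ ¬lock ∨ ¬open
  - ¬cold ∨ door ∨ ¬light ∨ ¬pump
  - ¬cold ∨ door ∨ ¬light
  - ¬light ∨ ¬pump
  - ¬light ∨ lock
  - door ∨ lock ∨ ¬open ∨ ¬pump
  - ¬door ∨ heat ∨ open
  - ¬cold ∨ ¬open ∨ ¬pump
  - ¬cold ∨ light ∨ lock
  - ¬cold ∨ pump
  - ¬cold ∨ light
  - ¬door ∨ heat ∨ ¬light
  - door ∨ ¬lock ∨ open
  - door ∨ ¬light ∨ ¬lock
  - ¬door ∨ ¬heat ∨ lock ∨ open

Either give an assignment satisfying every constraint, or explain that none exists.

Unsatisfiable

Case cold = True:
  (¬cold ∨ pump) forces pump = True.
  (¬light ∨ ¬pump) forces light = False.
  Clause (¬cold ∨ light) is falsified — contradiction.
Case cold = False:
  Clause (cold) is falsified — contradiction.
Both cases fail, so the formula is unsatisfiable.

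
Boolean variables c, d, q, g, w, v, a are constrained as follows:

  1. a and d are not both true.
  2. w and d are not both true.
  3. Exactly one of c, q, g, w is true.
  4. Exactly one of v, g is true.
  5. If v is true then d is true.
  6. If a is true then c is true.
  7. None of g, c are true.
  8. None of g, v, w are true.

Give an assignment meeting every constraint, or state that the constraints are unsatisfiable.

Case g = True:
  Constraint (7) is violated (g=T) — contradiction.
Case g = False:
  (4) with g=F forces v = True.
  Constraint (8) is violated (v=T) — contradiction.
Both cases fail — unsatisfiable.

No satisfying assignment exists.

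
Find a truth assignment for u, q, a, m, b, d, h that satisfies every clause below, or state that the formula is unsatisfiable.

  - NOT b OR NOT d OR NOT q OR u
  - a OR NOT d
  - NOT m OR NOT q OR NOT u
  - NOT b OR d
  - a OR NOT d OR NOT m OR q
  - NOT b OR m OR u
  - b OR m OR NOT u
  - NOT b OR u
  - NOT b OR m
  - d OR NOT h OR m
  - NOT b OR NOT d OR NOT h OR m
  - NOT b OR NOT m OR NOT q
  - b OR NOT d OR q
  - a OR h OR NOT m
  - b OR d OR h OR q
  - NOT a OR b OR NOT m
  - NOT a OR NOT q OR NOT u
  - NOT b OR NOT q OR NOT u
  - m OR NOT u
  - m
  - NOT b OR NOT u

Unit clause (m) forces m = True.
Set u = False.
  then (NOT b OR u) forces b = False.
  then (NOT a OR b OR NOT m) forces a = False.
  then (a OR NOT d) forces d = False.
  then (a OR h OR NOT m) forces h = True.
Set q = True.
All clauses satisfied.

u=F, q=T, a=F, m=T, b=F, d=F, h=T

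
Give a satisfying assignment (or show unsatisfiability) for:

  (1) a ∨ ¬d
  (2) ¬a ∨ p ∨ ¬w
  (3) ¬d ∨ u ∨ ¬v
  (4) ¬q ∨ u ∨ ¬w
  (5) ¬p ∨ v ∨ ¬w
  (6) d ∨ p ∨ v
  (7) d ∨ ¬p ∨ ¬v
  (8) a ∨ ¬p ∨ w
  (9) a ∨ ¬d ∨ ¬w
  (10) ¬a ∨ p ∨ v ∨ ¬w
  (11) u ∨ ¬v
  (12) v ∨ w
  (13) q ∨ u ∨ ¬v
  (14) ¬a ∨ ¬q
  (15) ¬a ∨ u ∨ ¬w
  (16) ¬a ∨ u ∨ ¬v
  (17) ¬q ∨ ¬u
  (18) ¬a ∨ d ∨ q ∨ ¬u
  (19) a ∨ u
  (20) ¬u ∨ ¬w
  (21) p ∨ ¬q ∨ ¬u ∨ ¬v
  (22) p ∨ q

Set v = True.
  then (u ∨ ¬v) forces u = True.
  then (¬q ∨ ¬u) forces q = False.
  then (¬u ∨ ¬w) forces w = False.
  then (p ∨ q) forces p = True.
  then (d ∨ ¬p ∨ ¬v) forces d = True.
  then (a ∨ ¬p ∨ w) forces a = True.
All clauses satisfied.

v = True; u = True; a = True; q = False; p = True; d = True; w = False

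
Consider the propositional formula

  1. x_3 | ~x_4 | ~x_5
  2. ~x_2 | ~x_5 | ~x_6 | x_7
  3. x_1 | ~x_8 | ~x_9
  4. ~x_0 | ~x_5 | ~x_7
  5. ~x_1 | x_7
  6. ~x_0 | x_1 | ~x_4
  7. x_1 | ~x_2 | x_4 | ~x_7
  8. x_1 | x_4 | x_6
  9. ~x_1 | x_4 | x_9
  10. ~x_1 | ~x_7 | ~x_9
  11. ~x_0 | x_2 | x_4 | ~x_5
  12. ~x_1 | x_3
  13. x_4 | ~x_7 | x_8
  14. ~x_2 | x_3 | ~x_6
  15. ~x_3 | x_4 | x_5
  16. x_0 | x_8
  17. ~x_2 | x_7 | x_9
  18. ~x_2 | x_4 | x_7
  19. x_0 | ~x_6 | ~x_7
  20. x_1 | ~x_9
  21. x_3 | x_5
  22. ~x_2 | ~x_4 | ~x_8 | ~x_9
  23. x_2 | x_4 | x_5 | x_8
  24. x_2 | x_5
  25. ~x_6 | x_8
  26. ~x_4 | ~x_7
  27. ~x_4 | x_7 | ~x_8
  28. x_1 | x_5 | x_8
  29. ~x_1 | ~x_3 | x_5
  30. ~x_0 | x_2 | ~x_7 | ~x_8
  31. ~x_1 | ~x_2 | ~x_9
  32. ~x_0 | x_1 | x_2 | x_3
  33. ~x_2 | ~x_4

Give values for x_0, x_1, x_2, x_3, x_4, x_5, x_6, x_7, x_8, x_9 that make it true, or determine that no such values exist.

x_0 = False, x_1 = False, x_2 = False, x_3 = True, x_4 = False, x_5 = True, x_6 = True, x_7 = False, x_8 = True, x_9 = False

Set x_0 = False.
  then (x_0 | x_8) forces x_8 = True.
Set x_1 = False.
  then (x_1 | ~x_8 | ~x_9) forces x_9 = False.
Try x_2 = True:
  (~x_2 | x_7 | x_9) forces x_7 = True.
  (x_1 | ~x_2 | x_4 | ~x_7) forces x_4 = True.
  clause (~x_4 | ~x_7) is falsified — backtrack.
So x_2 = False.
  then (x_2 | x_5) forces x_5 = True.
Set x_3 = True.
Try x_4 = True:
  (~x_4 | ~x_7) forces x_7 = False.
  clause (~x_4 | x_7 | ~x_8) is falsified — backtrack.
So x_4 = False.
  then (x_1 | x_4 | x_6) forces x_6 = True.
  then (x_0 | ~x_6 | ~x_7) forces x_7 = False.
All clauses satisfied.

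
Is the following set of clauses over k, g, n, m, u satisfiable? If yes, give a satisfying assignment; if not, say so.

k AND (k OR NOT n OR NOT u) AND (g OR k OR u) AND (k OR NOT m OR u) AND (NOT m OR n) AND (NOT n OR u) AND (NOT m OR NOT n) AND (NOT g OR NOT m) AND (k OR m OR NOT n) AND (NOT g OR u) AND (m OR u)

k=T; g=F; n=T; m=F; u=T

Unit clause (k) forces k = True.
Set g = False.
Set n = True.
  then (NOT n OR u) forces u = True.
  then (NOT m OR NOT n) forces m = False.
All clauses satisfied.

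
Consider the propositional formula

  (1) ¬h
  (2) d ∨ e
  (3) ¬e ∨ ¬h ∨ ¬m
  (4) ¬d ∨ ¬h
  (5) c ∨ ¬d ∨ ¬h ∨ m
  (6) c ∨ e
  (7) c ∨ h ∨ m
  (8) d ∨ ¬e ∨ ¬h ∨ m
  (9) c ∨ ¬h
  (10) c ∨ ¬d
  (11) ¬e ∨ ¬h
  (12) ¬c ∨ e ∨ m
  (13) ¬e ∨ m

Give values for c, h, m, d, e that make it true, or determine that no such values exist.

Unit clause (¬h) forces h = False.
Set c = True.
Try m = False:
  (¬c ∨ e ∨ m) forces e = True.
  clause (¬e ∨ m) is falsified — backtrack.
So m = True.
Set d = True.
Set e = False.
All clauses satisfied.

c=T; h=F; m=T; d=T; e=F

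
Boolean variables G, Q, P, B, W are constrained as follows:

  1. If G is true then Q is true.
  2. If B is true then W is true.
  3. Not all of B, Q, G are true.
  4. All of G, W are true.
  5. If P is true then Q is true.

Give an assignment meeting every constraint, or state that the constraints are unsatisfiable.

G = True, Q = True, P = False, B = False, W = True

  (1) G=T ⇒ Q: T ✓
  (2) B=F ⇒ W: vacuous ✓
  (3) {B, Q, G}: 2/3 true — not all ✓
  (4) {G, W}: all 2 true ✓
  (5) P=F ⇒ Q: vacuous ✓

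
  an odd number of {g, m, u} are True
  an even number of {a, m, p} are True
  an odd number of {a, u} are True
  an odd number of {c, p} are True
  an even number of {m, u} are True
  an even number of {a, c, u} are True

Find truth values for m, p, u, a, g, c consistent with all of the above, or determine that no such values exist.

Unsatisfiable

Adding constraints 2, 4, 5, 6 mod 2: every variable appears an even number of times on the left, so the left side is 0.
But the right sides sum to 1 (mod 2). 0 ≠ 1 — the system is inconsistent.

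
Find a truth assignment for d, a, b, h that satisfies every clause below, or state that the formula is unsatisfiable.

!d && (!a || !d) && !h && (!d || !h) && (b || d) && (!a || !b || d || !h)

Unit clause (!d) forces d = False.
Unit clause (!h) forces h = False.
In (b || d) only b is left, so b = True.
Set a = True.
All clauses satisfied.

d: False; a: True; b: True; h: False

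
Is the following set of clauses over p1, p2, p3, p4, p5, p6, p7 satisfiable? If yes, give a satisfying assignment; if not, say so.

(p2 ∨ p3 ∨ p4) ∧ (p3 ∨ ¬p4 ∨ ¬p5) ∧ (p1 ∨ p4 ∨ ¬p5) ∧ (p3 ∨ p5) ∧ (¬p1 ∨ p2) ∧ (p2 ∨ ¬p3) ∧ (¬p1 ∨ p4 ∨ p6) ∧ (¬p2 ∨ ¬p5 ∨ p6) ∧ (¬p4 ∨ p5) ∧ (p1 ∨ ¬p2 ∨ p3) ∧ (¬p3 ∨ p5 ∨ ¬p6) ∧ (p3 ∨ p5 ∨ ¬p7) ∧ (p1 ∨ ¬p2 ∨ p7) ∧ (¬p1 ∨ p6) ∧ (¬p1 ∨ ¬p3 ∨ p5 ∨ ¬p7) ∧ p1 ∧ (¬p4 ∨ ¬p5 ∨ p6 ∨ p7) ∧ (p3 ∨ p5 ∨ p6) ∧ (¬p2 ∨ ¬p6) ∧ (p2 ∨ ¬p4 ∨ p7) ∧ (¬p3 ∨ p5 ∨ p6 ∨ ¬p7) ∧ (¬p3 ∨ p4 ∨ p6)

UNSATISFIABLE

Case p1 = True:
  (¬p1 ∨ p2) forces p2 = True.
  (¬p1 ∨ p6) forces p6 = True.
  Clause (¬p2 ∨ ¬p6) is falsified — contradiction.
Case p1 = False:
  Clause (p1) is falsified — contradiction.
Both cases fail, so the formula is unsatisfiable.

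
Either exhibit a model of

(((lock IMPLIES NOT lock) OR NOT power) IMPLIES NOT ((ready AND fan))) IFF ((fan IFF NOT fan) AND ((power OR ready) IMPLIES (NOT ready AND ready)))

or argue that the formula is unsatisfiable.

lock = False; power = True; ready = True; fan = True

  (((lock IMPLIES NOT lock) OR NOT power) IMPLIES NOT ((ready AND fan))) IFF ((fan IFF NOT fan) AND ((power OR ready) IMPLIES (NOT ready AND ready))) = True
    ((lock IMPLIES NOT lock) OR NOT power) IMPLIES NOT ((ready AND fan)) = False
      (lock IMPLIES NOT lock) OR NOT power = True
        lock IMPLIES NOT lock = True
          NOT lock = True
        NOT power = False
      NOT ((ready AND fan)) = False
        ready AND fan = True
    (fan IFF NOT fan) AND ((power OR ready) IMPLIES (NOT ready AND ready)) = False
      fan IFF NOT fan = False
        NOT fan = False
      (power OR ready) IMPLIES (NOT ready AND ready) = False
        power OR ready = True
        NOT ready AND ready = False
          NOT ready = False
The formula evaluates to True.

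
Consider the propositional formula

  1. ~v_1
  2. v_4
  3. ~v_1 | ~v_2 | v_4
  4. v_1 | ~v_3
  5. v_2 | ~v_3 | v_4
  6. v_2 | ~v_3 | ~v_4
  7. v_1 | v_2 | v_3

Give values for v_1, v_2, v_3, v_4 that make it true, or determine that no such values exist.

v_1: False, v_2: True, v_3: False, v_4: True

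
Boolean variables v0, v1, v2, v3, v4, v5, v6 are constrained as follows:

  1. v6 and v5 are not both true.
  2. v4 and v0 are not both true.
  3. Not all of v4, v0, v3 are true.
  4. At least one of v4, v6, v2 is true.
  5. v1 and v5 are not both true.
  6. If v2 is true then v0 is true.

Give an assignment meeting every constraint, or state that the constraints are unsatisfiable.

v0 = False; v1 = False; v2 = False; v3 = False; v4 = True; v5 = False; v6 = False

  (1) v6=F, v5=F — not both ✓
  (2) v4=T, v0=F — not both ✓
  (3) {v4, v0, v3}: 1/3 true — not all ✓
  (4) {v4, v6, v2}: 1 true — at least one ✓
  (5) v1=F, v5=F — not both ✓
  (6) v2=F ⇒ v0: vacuous ✓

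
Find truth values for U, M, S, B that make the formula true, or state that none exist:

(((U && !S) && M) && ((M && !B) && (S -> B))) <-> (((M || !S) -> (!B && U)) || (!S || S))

U = True; M = True; S = False; B = False

  (((U && !S) && M) && ((M && !B) && (S -> B))) <-> (((M || !S) -> (!B && U)) || (!S || S)) = True
    ((U && !S) && M) && ((M && !B) && (S -> B)) = True
      (U && !S) && M = True
        U && !S = True
          !S = True
      (M && !B) && (S -> B) = True
        M && !B = True
          !B = True
        S -> B = True
    ((M || !S) -> (!B && U)) || (!S || S) = True
      (M || !S) -> (!B && U) = True
        M || !S = True
          !S = True
        !B && U = True
          !B = True
      !S || S = True
        !S = True
The formula evaluates to True.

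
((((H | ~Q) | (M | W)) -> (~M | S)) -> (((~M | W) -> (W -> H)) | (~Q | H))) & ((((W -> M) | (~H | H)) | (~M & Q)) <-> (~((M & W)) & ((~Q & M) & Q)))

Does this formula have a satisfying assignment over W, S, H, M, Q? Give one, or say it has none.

The conjunct (((W -> M) | (~H | H)) | (~M & Q)) <-> (~((M & W)) & ((~Q & M) & Q)) is unsatisfiable on its own:
  M = True: simplifies to ~W & (~Q & Q).
    Q = True: the conjunct ~Q is False.
    Q = False: the conjunct Q is False.
  M = False: simplifies to ~(((~W | (~H | H)) | Q)).
    H = True: this becomes ~((True | Q)) = False.
    H = False: this becomes ~((True | Q)) = False.
So the whole conjunction is unsatisfiable.

No satisfying assignment exists.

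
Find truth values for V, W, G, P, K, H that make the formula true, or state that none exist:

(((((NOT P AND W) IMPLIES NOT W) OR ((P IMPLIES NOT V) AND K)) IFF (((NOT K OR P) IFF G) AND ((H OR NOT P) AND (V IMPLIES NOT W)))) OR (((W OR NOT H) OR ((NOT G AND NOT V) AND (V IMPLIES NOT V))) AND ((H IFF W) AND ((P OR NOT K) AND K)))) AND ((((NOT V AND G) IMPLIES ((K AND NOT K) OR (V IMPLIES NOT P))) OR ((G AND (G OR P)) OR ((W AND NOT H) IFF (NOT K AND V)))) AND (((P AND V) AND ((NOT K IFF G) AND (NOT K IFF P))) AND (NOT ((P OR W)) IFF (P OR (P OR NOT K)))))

Case P = True: the conjunct NOT ((P OR W)) IFF (P OR (P OR NOT K)) becomes NOT True IFF (True OR True) = False.
Case P = False: the conjunct P is False.
Both cases fail — unsatisfiable.

Unsatisfiable — no assignment works.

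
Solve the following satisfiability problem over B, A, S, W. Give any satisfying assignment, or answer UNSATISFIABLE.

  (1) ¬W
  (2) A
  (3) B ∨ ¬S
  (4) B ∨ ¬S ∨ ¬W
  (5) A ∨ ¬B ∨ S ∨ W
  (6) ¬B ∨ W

B = False, A = True, S = False, W = False

Unit clause (¬W) forces W = False.
Unit clause (A) forces A = True.
In (¬B ∨ W) only ¬B is left, so B = False.
In (B ∨ ¬S) only ¬S is left, so S = False.
Check each clause:
  (¬W): ¬W holds.
  (A): A holds.
  (B ∨ ¬S): ¬S holds.
  (B ∨ ¬S ∨ ¬W): ¬S holds.
  (A ∨ ¬B ∨ S ∨ W): A holds.
  (¬B ∨ W): ¬B holds.
All clauses satisfied.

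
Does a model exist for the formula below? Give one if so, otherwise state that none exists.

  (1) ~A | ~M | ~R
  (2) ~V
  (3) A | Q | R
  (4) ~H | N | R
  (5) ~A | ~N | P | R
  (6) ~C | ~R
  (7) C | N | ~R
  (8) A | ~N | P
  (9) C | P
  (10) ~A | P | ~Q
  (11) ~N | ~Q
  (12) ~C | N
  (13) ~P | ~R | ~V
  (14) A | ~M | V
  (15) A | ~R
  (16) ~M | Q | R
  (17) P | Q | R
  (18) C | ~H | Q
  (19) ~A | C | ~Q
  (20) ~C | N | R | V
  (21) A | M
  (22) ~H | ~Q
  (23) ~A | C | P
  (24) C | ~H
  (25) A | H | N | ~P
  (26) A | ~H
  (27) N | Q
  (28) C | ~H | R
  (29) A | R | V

Unit clause (~V) forces V = False.
Set Q = False.
  then (N | Q) forces N = True.
Set H = False.
Set C = False.
  then (C | P) forces P = True.
Try A = False:
  (A | Q | R) forces R = True.
  clause (A | ~R) is falsified — backtrack.
So A = True.
Set R = False.
  then (~M | Q | R) forces M = False.
All clauses satisfied.

Q=F; V=F; H=F; C=F; P=T; A=T; N=T; R=F; M=F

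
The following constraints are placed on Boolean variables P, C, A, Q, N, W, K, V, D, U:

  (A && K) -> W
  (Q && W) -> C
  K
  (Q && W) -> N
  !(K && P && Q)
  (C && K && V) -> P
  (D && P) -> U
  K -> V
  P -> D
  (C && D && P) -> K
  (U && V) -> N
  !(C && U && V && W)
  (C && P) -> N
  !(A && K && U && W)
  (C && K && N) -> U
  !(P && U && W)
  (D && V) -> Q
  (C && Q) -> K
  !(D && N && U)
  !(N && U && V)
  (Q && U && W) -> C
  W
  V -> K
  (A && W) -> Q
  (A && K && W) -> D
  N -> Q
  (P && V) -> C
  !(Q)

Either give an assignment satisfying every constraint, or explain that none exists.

Unit clause (W) forces W = True.
Unit clause (K) forces K = True.
Unit clause (!Q) forces Q = False.
In (!N || Q) only !N is left, so N = False.
In (!K || V) only V is left, so V = True.
In (!D || Q || !V) only !D is left, so D = False.
In (!A || Q || !W) only !A is left, so A = False.
In (D || !P) only !P is left, so P = False.
In (N || !U || !V) only !U is left, so U = False.
In (!C || !K || P || !V) only !C is left, so C = False.
All clauses satisfied.

P: False, C: False, A: False, Q: False, N: False, W: True, K: True, V: True, D: False, U: False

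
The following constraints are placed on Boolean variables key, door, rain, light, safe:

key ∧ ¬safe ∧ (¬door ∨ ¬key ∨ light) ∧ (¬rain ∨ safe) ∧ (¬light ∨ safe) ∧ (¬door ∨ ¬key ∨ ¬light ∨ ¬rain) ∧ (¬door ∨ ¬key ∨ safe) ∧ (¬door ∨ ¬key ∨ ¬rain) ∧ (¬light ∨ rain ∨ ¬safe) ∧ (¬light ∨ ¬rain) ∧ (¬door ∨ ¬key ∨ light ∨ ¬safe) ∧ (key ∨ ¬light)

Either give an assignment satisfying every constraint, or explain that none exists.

key = True, door = False, rain = False, light = False, safe = False

Unit clause (key) forces key = True.
Unit clause (¬safe) forces safe = False.
In (¬rain ∨ safe) only ¬rain is left, so rain = False.
In (¬light ∨ safe) only ¬light is left, so light = False.
In (¬door ∨ ¬key ∨ safe) only ¬door is left, so door = False.
All clauses satisfied.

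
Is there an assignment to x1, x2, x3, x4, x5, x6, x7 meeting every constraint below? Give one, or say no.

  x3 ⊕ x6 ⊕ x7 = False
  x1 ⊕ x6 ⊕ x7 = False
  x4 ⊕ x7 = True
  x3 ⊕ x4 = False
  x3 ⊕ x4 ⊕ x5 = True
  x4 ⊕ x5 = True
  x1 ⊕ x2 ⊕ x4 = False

x1: False; x2: False; x3: False; x4: False; x5: True; x6: True; x7: True

x3 ⊕ x6 ⊕ x7 = F ⊕ T ⊕ T = False ✓
x1 ⊕ x6 ⊕ x7 = F ⊕ T ⊕ T = False ✓
x4 ⊕ x7 = F ⊕ T = True ✓
x3 ⊕ x4 = F ⊕ F = False ✓
x3 ⊕ x4 ⊕ x5 = F ⊕ F ⊕ T = True ✓
x4 ⊕ x5 = F ⊕ T = True ✓
x1 ⊕ x2 ⊕ x4 = F ⊕ F ⊕ F = False ✓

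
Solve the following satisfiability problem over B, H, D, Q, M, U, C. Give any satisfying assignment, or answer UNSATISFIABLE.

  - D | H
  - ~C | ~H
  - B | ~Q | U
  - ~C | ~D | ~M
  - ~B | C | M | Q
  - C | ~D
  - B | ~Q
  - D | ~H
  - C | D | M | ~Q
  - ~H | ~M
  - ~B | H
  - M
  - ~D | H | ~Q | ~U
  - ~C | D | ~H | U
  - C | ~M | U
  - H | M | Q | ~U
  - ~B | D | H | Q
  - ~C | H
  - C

No satisfying assignment exists.

Case C = True:
  (~C | ~H) forces H = False.
  Clause (~C | H) is falsified — contradiction.
Case C = False:
  Clause (C) is falsified — contradiction.
Both cases fail, so the formula is unsatisfiable.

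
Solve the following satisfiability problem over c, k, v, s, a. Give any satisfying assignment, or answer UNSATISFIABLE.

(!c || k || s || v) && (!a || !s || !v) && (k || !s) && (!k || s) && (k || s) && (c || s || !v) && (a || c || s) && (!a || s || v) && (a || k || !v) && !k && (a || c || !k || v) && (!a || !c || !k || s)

UNSATISFIABLE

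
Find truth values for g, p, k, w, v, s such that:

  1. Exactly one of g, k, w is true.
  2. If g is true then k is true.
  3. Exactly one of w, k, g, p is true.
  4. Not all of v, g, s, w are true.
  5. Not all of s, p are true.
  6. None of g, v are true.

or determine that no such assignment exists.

g: False, p: False, k: False, w: True, v: False, s: True

  (1) {g, k, w}: 1 true — exactly one ✓
  (2) g=F ⇒ k: vacuous ✓
  (3) {w, k, g, p}: 1 true — exactly one ✓
  (4) {v, g, s, w}: 2/4 true — not all ✓
  (5) {s, p}: 1/2 true — not all ✓
  (6) {g, v}: 0 true — none ✓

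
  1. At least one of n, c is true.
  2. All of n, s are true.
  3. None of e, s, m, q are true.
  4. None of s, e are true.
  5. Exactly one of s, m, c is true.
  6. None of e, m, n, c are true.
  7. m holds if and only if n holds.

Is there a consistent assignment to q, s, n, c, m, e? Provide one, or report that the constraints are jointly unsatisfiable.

No satisfying assignment exists.

Case s = True:
  Constraint (3) is violated (s=T) — contradiction.
Case s = False:
  Constraint (2) is violated (s=F) — contradiction.
Both cases fail — unsatisfiable.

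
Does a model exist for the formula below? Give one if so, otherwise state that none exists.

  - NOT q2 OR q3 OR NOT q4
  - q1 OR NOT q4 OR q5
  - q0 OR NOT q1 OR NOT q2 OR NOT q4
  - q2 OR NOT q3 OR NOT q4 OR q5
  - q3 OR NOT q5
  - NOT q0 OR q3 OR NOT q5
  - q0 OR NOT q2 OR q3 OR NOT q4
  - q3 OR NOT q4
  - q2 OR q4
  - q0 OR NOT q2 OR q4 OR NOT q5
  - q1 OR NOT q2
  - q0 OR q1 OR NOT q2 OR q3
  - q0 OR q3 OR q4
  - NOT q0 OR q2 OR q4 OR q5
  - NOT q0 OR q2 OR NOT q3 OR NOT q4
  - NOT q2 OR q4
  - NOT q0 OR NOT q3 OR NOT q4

q0 = False, q1 = False, q2 = False, q3 = True, q4 = True, q5 = True

Set q0 = False.
Set q1 = False.
  then (q1 OR NOT q2) forces q2 = False.
  then (q2 OR q4) forces q4 = True.
  then (q1 OR NOT q4 OR q5) forces q5 = True.
  then (q3 OR NOT q5) forces q3 = True.
All clauses satisfied.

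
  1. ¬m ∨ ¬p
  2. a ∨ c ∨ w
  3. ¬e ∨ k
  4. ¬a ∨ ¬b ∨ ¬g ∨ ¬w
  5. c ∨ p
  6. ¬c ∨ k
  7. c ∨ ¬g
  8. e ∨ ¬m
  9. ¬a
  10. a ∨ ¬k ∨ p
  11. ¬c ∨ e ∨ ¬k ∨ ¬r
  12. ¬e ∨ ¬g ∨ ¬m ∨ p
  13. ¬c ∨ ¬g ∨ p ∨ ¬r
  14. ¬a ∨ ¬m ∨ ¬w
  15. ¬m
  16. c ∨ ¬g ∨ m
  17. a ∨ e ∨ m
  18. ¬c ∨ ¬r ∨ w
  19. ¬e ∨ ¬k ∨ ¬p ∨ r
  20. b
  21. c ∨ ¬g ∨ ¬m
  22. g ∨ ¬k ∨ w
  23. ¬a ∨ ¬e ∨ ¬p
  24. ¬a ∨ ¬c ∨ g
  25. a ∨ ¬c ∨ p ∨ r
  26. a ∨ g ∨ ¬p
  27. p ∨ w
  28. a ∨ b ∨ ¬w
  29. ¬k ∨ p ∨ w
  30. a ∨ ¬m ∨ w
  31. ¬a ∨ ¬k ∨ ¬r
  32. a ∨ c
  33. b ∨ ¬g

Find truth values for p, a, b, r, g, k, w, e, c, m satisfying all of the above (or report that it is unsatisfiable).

p = True; a = False; b = True; r = True; g = True; k = True; w = True; e = True; c = True; m = False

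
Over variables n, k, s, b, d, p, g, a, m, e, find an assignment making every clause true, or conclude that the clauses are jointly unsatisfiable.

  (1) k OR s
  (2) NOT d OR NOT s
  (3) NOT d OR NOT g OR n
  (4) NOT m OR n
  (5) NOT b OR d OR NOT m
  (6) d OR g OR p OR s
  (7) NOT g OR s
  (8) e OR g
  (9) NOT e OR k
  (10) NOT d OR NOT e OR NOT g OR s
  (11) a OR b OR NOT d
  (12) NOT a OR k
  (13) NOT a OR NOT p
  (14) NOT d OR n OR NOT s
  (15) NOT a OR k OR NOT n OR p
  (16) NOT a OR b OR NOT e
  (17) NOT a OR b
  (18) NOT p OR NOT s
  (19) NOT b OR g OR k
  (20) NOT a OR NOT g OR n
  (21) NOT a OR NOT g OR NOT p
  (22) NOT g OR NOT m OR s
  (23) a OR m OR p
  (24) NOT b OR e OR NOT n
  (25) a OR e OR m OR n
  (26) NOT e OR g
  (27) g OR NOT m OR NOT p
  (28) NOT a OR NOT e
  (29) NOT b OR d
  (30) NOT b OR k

Set n = True.
Set k = True.
Try s = False:
  (NOT g OR s) forces g = False.
  (e OR g) forces e = True.
  clause (NOT e OR g) is falsified — backtrack.
So s = True.
  then (NOT d OR NOT s) forces d = False.
  then (NOT p OR NOT s) forces p = False.
  then (NOT b OR d) forces b = False.
  then (NOT a OR b) forces a = False.
  then (a OR m OR p) forces m = True.
Set g = True.
Set e = True.
All clauses satisfied.

n = True; k = True; s = True; b = False; d = False; p = False; g = True; a = False; m = True; e = True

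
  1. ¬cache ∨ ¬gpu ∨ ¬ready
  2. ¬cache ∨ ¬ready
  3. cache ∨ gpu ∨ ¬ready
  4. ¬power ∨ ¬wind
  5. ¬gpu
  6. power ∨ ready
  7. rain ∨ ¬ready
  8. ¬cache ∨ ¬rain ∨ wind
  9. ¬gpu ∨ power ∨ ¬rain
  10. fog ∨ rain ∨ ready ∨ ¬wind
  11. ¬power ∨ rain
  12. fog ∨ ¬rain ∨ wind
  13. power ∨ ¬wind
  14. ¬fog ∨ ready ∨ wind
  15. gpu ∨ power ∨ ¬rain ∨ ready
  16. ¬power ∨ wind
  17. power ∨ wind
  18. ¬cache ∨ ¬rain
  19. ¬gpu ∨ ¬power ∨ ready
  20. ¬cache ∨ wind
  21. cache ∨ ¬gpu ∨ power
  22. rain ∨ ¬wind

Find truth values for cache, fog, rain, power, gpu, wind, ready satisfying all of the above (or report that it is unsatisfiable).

Case wind = True:
  (¬power ∨ ¬wind) forces power = False.
  Clause (power ∨ ¬wind) is falsified — contradiction.
Case wind = False:
  (¬gpu) forces gpu = False.
  (¬power ∨ wind) forces power = False.
  Clause (power ∨ wind) is falsified — contradiction.
Both cases fail, so the formula is unsatisfiable.

Unsatisfiable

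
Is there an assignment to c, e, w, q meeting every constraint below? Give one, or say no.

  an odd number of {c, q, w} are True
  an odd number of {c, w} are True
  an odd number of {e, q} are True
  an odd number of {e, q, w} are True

c=T, e=T, w=F, q=F

{c, q, w}: 1 true → odd ✓
{c, w}: 1 true → odd ✓
{e, q}: 1 true → odd ✓
{e, q, w}: 1 true → odd ✓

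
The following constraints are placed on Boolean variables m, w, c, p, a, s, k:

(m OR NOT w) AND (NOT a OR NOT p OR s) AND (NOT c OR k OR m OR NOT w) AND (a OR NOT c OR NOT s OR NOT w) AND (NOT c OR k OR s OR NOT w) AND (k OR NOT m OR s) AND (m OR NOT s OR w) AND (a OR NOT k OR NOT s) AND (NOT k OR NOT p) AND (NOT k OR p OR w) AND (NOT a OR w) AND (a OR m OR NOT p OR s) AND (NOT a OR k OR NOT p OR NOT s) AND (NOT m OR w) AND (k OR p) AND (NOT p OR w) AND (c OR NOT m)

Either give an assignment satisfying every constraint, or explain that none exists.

m=T, w=T, c=T, p=F, a=T, s=T, k=T

Set m = True.
  then (NOT m OR w) forces w = True.
  then (c OR NOT m) forces c = True.
Set p = False.
  then (k OR p) forces k = True.
Set a = True.
Set s = True.
All clauses satisfied.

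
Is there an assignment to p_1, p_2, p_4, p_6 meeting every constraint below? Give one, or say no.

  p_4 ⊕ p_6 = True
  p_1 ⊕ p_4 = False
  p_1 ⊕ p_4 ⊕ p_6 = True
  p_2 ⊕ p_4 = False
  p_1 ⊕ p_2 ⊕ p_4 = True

Adding constraints 1, 3, 4, 5 mod 2: every variable appears an even number of times on the left, so the left side is 0.
But the right sides sum to 1 (mod 2). 0 ≠ 1 — the system is inconsistent.

Unsatisfiable — no assignment works.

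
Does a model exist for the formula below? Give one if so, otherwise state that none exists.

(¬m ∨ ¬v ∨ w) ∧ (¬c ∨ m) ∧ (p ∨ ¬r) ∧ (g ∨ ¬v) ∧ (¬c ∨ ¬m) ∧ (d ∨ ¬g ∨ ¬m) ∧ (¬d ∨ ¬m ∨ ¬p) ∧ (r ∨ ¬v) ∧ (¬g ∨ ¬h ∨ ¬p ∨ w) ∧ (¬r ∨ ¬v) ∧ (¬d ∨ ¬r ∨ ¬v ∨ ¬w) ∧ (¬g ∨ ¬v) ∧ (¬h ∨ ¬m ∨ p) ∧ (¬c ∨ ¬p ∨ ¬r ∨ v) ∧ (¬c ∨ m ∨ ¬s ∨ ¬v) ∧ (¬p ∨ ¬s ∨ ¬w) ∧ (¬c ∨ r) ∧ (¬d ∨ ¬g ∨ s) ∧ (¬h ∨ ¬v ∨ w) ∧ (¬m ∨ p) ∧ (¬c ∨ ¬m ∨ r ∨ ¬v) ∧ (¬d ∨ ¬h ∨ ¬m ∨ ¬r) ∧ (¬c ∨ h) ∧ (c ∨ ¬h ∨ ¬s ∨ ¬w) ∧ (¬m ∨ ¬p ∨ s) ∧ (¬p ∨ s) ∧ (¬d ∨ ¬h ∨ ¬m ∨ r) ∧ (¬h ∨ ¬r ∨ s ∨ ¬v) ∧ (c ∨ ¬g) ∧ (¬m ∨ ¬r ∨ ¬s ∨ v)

v: False, s: True, d: False, m: False, w: False, p: True, c: False, r: True, g: False, h: False

Try v = True:
  (g ∨ ¬v) forces g = True.
  clause (¬g ∨ ¬v) is falsified — backtrack.
So v = False.
Set s = True.
Set d = False.
Set m = False.
  then (¬c ∨ m) forces c = False.
  then (c ∨ ¬g) forces g = False.
Set w = False.
Set p = True.
Set r = True.
Set h = False.
All clauses satisfied.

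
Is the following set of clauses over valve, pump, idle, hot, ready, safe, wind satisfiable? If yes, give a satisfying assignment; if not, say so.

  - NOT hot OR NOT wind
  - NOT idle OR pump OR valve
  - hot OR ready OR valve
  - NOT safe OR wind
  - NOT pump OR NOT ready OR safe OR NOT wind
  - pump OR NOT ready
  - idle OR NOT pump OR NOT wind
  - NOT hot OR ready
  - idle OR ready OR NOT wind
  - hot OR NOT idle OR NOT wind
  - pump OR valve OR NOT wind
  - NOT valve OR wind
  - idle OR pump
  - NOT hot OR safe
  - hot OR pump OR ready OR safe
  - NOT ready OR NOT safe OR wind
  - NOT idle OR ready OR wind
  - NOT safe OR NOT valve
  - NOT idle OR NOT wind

Try valve = True:
  (NOT valve OR wind) forces wind = True.
  (NOT hot OR NOT wind) forces hot = False.
  (hot OR NOT idle OR NOT wind) forces idle = False.
  (idle OR NOT pump OR NOT wind) forces pump = False.
  clause (idle OR pump) is falsified — backtrack.
So valve = False.
Try pump = False:
  (NOT idle OR pump OR valve) forces idle = False.
  clause (idle OR pump) is falsified — backtrack.
So pump = True.
Set idle = False.
  then (idle OR NOT pump OR NOT wind) forces wind = False.
  then (NOT safe OR wind) forces safe = False.
  then (NOT hot OR safe) forces hot = False.
  then (hot OR ready OR valve) forces ready = True.
All clauses satisfied.

valve = False; pump = True; idle = False; hot = False; ready = True; safe = False; wind = False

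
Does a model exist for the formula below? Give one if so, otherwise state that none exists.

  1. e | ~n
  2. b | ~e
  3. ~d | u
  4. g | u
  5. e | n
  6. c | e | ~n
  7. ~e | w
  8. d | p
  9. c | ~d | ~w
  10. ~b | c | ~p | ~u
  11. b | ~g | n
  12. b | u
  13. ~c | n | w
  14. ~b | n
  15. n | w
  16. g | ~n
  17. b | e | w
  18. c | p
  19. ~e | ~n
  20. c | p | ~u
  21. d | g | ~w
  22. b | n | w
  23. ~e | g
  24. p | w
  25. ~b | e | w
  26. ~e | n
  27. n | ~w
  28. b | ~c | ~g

Case n = True:
  (e | ~n) forces e = True.
  Clause (~e | ~n) is falsified — contradiction.
Case n = False:
  (e | n) forces e = True.
  Clause (~e | n) is falsified — contradiction.
Both cases fail, so the formula is unsatisfiable.

The formula is unsatisfiable.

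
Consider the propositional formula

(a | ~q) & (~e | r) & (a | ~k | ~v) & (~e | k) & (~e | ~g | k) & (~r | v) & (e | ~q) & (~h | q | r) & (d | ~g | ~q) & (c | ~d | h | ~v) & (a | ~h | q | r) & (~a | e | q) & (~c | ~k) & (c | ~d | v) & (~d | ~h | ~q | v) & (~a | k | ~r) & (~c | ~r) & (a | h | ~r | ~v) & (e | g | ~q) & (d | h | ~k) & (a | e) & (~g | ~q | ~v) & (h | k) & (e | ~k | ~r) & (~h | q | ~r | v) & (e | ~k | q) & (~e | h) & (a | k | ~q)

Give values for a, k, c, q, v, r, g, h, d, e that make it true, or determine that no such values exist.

a = True, k = True, c = False, q = False, v = True, r = True, g = False, h = True, d = True, e = True

Set a = True.
Try k = False:
  (~e | k) forces e = False.
  (e | ~q) forces q = False.
  clause (~a | e | q) is falsified — backtrack.
So k = True.
  then (~c | ~k) forces c = False.
Set q = False.
  then (~a | e | q) forces e = True.
  then (~e | h) forces h = True.
  then (~e | r) forces r = True.
  then (~r | v) forces v = True.
Set g = False.
Set d = True.
All clauses satisfied.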